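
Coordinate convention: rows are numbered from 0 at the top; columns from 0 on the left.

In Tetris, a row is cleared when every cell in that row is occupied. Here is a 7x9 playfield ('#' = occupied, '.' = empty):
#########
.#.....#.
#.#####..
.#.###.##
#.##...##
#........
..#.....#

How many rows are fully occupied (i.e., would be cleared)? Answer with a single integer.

Answer: 1

Derivation:
Check each row:
  row 0: 0 empty cells -> FULL (clear)
  row 1: 7 empty cells -> not full
  row 2: 3 empty cells -> not full
  row 3: 3 empty cells -> not full
  row 4: 4 empty cells -> not full
  row 5: 8 empty cells -> not full
  row 6: 7 empty cells -> not full
Total rows cleared: 1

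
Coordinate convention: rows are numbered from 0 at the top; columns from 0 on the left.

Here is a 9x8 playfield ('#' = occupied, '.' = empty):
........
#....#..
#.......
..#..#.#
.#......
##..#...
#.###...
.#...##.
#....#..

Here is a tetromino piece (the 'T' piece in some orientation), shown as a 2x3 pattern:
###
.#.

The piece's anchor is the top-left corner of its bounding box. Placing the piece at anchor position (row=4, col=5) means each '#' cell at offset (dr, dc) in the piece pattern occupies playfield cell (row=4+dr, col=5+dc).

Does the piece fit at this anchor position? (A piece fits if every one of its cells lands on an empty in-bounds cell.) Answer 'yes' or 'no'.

Answer: yes

Derivation:
Check each piece cell at anchor (4, 5):
  offset (0,0) -> (4,5): empty -> OK
  offset (0,1) -> (4,6): empty -> OK
  offset (0,2) -> (4,7): empty -> OK
  offset (1,1) -> (5,6): empty -> OK
All cells valid: yes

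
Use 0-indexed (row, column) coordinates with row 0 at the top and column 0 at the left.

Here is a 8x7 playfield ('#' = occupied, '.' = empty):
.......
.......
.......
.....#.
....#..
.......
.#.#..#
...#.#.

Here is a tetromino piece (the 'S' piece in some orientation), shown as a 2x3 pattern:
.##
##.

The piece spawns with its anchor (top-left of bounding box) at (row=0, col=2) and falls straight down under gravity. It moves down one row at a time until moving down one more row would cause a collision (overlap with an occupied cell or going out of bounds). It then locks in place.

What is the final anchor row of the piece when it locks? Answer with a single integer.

Spawn at (row=0, col=2). Try each row:
  row 0: fits
  row 1: fits
  row 2: fits
  row 3: fits
  row 4: blocked -> lock at row 3

Answer: 3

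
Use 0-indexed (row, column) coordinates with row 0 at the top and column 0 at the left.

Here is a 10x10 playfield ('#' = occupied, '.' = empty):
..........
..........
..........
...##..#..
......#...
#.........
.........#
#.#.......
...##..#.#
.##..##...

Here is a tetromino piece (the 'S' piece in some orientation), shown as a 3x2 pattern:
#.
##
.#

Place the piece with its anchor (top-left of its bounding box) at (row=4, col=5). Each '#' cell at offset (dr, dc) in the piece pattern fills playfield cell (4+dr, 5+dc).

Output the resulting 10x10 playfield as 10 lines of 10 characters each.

Fill (4+0,5+0) = (4,5)
Fill (4+1,5+0) = (5,5)
Fill (4+1,5+1) = (5,6)
Fill (4+2,5+1) = (6,6)

Answer: ..........
..........
..........
...##..#..
.....##...
#....##...
......#..#
#.#.......
...##..#.#
.##..##...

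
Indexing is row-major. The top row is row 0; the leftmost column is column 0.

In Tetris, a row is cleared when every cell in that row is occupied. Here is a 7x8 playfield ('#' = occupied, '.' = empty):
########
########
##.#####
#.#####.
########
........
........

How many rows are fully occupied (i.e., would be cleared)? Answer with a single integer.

Answer: 3

Derivation:
Check each row:
  row 0: 0 empty cells -> FULL (clear)
  row 1: 0 empty cells -> FULL (clear)
  row 2: 1 empty cell -> not full
  row 3: 2 empty cells -> not full
  row 4: 0 empty cells -> FULL (clear)
  row 5: 8 empty cells -> not full
  row 6: 8 empty cells -> not full
Total rows cleared: 3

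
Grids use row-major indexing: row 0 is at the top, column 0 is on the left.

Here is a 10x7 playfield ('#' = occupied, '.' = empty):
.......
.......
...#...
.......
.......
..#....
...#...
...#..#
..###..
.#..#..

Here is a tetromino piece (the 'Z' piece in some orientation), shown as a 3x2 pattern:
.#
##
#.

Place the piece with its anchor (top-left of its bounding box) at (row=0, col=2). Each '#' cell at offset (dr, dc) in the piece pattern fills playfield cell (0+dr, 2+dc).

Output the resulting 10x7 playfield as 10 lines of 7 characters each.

Fill (0+0,2+1) = (0,3)
Fill (0+1,2+0) = (1,2)
Fill (0+1,2+1) = (1,3)
Fill (0+2,2+0) = (2,2)

Answer: ...#...
..##...
..##...
.......
.......
..#....
...#...
...#..#
..###..
.#..#..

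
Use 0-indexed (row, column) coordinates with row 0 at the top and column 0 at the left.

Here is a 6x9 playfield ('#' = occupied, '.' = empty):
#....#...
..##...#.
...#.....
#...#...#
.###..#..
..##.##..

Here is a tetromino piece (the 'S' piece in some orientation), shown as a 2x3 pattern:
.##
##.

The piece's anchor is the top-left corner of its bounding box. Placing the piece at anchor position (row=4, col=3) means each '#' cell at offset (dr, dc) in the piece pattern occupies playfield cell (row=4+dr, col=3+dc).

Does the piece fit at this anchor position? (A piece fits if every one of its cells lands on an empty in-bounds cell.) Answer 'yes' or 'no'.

Check each piece cell at anchor (4, 3):
  offset (0,1) -> (4,4): empty -> OK
  offset (0,2) -> (4,5): empty -> OK
  offset (1,0) -> (5,3): occupied ('#') -> FAIL
  offset (1,1) -> (5,4): empty -> OK
All cells valid: no

Answer: no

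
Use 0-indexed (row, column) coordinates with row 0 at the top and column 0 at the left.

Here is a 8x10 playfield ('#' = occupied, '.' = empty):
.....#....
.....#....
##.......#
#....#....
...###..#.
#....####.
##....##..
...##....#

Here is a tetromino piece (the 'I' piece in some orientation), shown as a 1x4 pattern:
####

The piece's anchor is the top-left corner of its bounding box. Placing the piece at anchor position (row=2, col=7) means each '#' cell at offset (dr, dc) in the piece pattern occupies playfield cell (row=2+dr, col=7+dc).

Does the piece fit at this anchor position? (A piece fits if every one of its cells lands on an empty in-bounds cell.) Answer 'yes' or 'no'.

Check each piece cell at anchor (2, 7):
  offset (0,0) -> (2,7): empty -> OK
  offset (0,1) -> (2,8): empty -> OK
  offset (0,2) -> (2,9): occupied ('#') -> FAIL
  offset (0,3) -> (2,10): out of bounds -> FAIL
All cells valid: no

Answer: no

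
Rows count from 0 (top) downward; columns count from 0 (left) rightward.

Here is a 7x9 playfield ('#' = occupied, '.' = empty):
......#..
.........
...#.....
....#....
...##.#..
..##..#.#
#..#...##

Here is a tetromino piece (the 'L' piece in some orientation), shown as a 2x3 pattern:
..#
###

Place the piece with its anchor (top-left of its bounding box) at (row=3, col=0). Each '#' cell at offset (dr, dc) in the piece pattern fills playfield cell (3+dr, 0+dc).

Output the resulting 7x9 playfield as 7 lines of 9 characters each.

Fill (3+0,0+2) = (3,2)
Fill (3+1,0+0) = (4,0)
Fill (3+1,0+1) = (4,1)
Fill (3+1,0+2) = (4,2)

Answer: ......#..
.........
...#.....
..#.#....
#####.#..
..##..#.#
#..#...##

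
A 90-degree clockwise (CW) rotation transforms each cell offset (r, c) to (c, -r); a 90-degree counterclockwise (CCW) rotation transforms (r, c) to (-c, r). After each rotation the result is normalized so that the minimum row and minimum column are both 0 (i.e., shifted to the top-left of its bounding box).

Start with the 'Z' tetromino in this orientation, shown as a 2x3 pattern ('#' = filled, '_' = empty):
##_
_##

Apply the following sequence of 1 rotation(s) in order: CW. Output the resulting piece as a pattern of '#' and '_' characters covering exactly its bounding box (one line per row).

Start:
##_
_##
After rotation 1 (CW):
_#
##
#_

Answer: _#
##
#_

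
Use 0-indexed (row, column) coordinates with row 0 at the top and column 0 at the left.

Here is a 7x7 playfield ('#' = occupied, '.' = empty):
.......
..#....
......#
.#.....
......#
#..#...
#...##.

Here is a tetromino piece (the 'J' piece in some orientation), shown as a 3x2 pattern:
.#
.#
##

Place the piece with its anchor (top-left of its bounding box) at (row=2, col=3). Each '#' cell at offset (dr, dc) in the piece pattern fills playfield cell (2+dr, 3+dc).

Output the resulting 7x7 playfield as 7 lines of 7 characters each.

Answer: .......
..#....
....#.#
.#..#..
...##.#
#..#...
#...##.

Derivation:
Fill (2+0,3+1) = (2,4)
Fill (2+1,3+1) = (3,4)
Fill (2+2,3+0) = (4,3)
Fill (2+2,3+1) = (4,4)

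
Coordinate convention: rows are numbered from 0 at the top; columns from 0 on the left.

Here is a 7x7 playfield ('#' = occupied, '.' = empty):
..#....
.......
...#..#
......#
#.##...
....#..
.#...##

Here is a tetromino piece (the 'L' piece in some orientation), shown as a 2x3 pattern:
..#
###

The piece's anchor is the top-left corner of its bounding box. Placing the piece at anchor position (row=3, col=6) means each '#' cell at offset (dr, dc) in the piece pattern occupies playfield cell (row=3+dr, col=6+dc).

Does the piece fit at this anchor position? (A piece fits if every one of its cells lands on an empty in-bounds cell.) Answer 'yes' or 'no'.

Check each piece cell at anchor (3, 6):
  offset (0,2) -> (3,8): out of bounds -> FAIL
  offset (1,0) -> (4,6): empty -> OK
  offset (1,1) -> (4,7): out of bounds -> FAIL
  offset (1,2) -> (4,8): out of bounds -> FAIL
All cells valid: no

Answer: no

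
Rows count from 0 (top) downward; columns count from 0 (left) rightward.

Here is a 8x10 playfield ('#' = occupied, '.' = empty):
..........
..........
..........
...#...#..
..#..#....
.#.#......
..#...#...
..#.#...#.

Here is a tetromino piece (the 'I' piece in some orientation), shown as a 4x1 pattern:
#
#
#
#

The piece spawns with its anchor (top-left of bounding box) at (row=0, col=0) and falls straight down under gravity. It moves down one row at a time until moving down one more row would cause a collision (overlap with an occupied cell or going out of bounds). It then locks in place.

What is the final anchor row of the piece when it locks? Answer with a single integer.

Answer: 4

Derivation:
Spawn at (row=0, col=0). Try each row:
  row 0: fits
  row 1: fits
  row 2: fits
  row 3: fits
  row 4: fits
  row 5: blocked -> lock at row 4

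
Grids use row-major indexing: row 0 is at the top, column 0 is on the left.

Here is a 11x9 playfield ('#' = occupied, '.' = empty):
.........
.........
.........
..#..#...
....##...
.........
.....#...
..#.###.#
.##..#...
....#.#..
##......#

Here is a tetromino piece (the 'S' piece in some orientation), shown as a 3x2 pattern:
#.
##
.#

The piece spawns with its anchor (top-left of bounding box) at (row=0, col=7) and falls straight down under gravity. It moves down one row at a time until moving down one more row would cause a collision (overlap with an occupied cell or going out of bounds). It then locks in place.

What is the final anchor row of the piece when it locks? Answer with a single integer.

Answer: 4

Derivation:
Spawn at (row=0, col=7). Try each row:
  row 0: fits
  row 1: fits
  row 2: fits
  row 3: fits
  row 4: fits
  row 5: blocked -> lock at row 4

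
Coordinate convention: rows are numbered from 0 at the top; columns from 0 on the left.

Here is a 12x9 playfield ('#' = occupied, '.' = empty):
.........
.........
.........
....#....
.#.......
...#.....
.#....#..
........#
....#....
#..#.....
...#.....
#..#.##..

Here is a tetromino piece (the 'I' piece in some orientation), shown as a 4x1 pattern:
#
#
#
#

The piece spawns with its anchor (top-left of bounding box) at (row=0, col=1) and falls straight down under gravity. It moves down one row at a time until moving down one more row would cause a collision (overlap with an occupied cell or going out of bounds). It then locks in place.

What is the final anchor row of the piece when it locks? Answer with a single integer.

Answer: 0

Derivation:
Spawn at (row=0, col=1). Try each row:
  row 0: fits
  row 1: blocked -> lock at row 0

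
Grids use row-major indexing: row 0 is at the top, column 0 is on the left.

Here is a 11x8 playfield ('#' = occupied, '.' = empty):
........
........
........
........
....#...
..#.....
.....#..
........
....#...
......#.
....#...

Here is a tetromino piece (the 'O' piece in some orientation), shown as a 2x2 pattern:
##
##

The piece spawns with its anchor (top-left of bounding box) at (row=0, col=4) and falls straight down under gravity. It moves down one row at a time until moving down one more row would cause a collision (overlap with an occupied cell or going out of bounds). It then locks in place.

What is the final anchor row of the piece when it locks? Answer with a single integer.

Answer: 2

Derivation:
Spawn at (row=0, col=4). Try each row:
  row 0: fits
  row 1: fits
  row 2: fits
  row 3: blocked -> lock at row 2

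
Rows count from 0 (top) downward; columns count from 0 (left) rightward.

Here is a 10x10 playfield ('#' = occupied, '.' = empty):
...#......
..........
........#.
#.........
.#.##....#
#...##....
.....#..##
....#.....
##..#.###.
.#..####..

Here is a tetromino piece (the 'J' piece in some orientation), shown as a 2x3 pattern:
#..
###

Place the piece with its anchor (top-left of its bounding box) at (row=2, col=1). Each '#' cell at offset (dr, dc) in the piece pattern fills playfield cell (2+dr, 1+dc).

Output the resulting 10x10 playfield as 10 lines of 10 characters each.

Answer: ...#......
..........
.#......#.
####......
.#.##....#
#...##....
.....#..##
....#.....
##..#.###.
.#..####..

Derivation:
Fill (2+0,1+0) = (2,1)
Fill (2+1,1+0) = (3,1)
Fill (2+1,1+1) = (3,2)
Fill (2+1,1+2) = (3,3)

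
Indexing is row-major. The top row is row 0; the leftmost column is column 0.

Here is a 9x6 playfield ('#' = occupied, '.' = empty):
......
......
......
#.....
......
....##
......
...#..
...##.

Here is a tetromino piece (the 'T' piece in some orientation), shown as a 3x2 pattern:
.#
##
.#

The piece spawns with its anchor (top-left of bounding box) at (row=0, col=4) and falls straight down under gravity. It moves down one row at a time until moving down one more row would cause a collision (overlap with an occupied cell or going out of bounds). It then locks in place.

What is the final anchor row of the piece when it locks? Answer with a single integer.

Answer: 2

Derivation:
Spawn at (row=0, col=4). Try each row:
  row 0: fits
  row 1: fits
  row 2: fits
  row 3: blocked -> lock at row 2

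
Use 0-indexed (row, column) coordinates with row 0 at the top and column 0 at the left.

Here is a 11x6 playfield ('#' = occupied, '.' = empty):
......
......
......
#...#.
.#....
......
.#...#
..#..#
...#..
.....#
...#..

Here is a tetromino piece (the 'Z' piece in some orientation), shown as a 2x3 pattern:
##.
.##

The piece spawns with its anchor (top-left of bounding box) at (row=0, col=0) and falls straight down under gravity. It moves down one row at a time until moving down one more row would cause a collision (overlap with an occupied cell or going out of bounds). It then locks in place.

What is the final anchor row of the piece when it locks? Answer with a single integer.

Answer: 2

Derivation:
Spawn at (row=0, col=0). Try each row:
  row 0: fits
  row 1: fits
  row 2: fits
  row 3: blocked -> lock at row 2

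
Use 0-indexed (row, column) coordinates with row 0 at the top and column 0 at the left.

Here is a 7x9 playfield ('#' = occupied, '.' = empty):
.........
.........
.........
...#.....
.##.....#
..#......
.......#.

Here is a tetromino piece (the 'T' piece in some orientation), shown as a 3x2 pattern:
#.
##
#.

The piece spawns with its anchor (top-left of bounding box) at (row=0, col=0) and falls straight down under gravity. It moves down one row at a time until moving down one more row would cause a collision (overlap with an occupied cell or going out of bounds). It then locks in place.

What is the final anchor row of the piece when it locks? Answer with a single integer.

Answer: 2

Derivation:
Spawn at (row=0, col=0). Try each row:
  row 0: fits
  row 1: fits
  row 2: fits
  row 3: blocked -> lock at row 2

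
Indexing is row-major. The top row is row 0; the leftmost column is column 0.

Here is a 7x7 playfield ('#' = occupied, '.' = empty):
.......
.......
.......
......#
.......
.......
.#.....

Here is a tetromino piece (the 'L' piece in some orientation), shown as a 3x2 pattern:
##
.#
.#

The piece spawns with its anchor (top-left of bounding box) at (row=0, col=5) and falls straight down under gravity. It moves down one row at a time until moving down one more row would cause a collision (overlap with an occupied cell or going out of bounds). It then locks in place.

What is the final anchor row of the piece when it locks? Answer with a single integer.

Spawn at (row=0, col=5). Try each row:
  row 0: fits
  row 1: blocked -> lock at row 0

Answer: 0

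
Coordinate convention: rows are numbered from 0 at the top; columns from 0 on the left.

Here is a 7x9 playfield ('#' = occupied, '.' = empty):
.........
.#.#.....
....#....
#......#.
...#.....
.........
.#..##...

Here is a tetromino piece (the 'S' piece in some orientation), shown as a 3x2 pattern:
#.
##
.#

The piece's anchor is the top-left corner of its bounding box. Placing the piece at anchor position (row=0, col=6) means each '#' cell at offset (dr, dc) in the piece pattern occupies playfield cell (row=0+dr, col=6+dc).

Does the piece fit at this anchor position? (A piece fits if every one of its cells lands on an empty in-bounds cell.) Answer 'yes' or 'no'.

Check each piece cell at anchor (0, 6):
  offset (0,0) -> (0,6): empty -> OK
  offset (1,0) -> (1,6): empty -> OK
  offset (1,1) -> (1,7): empty -> OK
  offset (2,1) -> (2,7): empty -> OK
All cells valid: yes

Answer: yes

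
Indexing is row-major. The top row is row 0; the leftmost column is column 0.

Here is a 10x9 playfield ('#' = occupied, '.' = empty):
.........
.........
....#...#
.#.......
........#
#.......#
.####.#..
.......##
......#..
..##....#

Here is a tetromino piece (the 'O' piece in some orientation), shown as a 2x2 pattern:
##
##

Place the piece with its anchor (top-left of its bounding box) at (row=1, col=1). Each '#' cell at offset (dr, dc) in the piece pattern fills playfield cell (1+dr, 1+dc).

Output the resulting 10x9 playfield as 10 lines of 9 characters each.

Fill (1+0,1+0) = (1,1)
Fill (1+0,1+1) = (1,2)
Fill (1+1,1+0) = (2,1)
Fill (1+1,1+1) = (2,2)

Answer: .........
.##......
.##.#...#
.#.......
........#
#.......#
.####.#..
.......##
......#..
..##....#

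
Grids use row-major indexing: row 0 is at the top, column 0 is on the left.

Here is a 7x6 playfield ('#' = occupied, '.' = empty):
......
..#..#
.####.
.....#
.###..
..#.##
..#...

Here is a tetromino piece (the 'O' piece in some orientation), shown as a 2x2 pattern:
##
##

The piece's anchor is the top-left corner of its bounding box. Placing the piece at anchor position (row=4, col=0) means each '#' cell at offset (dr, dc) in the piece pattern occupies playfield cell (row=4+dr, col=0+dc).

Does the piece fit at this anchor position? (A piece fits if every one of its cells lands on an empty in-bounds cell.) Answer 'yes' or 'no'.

Answer: no

Derivation:
Check each piece cell at anchor (4, 0):
  offset (0,0) -> (4,0): empty -> OK
  offset (0,1) -> (4,1): occupied ('#') -> FAIL
  offset (1,0) -> (5,0): empty -> OK
  offset (1,1) -> (5,1): empty -> OK
All cells valid: no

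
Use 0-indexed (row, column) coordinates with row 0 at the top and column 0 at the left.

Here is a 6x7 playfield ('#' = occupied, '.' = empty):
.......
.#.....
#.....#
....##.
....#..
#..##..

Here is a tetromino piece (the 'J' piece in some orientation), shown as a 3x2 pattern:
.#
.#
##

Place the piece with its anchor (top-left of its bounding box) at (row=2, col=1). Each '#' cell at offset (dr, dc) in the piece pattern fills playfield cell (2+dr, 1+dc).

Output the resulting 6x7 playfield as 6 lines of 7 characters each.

Fill (2+0,1+1) = (2,2)
Fill (2+1,1+1) = (3,2)
Fill (2+2,1+0) = (4,1)
Fill (2+2,1+1) = (4,2)

Answer: .......
.#.....
#.#...#
..#.##.
.##.#..
#..##..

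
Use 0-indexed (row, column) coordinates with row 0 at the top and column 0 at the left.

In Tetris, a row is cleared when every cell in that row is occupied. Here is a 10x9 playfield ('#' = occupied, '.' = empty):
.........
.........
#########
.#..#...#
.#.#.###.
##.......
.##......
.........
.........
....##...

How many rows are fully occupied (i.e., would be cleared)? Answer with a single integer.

Answer: 1

Derivation:
Check each row:
  row 0: 9 empty cells -> not full
  row 1: 9 empty cells -> not full
  row 2: 0 empty cells -> FULL (clear)
  row 3: 6 empty cells -> not full
  row 4: 4 empty cells -> not full
  row 5: 7 empty cells -> not full
  row 6: 7 empty cells -> not full
  row 7: 9 empty cells -> not full
  row 8: 9 empty cells -> not full
  row 9: 7 empty cells -> not full
Total rows cleared: 1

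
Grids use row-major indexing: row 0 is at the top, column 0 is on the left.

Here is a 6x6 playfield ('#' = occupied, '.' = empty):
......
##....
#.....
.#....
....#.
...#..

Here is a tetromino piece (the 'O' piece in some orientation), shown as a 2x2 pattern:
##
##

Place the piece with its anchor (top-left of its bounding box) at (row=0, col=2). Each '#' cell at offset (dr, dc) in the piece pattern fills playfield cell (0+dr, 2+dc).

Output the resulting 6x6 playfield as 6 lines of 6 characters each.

Fill (0+0,2+0) = (0,2)
Fill (0+0,2+1) = (0,3)
Fill (0+1,2+0) = (1,2)
Fill (0+1,2+1) = (1,3)

Answer: ..##..
####..
#.....
.#....
....#.
...#..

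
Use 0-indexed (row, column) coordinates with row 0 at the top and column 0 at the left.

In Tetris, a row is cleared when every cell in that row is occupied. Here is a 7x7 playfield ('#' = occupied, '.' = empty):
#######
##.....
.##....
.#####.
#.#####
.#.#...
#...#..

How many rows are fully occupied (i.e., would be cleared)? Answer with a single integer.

Answer: 1

Derivation:
Check each row:
  row 0: 0 empty cells -> FULL (clear)
  row 1: 5 empty cells -> not full
  row 2: 5 empty cells -> not full
  row 3: 2 empty cells -> not full
  row 4: 1 empty cell -> not full
  row 5: 5 empty cells -> not full
  row 6: 5 empty cells -> not full
Total rows cleared: 1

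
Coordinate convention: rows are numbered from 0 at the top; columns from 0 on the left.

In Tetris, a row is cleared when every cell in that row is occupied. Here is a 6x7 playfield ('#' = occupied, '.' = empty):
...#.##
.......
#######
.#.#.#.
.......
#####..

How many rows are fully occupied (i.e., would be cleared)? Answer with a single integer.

Check each row:
  row 0: 4 empty cells -> not full
  row 1: 7 empty cells -> not full
  row 2: 0 empty cells -> FULL (clear)
  row 3: 4 empty cells -> not full
  row 4: 7 empty cells -> not full
  row 5: 2 empty cells -> not full
Total rows cleared: 1

Answer: 1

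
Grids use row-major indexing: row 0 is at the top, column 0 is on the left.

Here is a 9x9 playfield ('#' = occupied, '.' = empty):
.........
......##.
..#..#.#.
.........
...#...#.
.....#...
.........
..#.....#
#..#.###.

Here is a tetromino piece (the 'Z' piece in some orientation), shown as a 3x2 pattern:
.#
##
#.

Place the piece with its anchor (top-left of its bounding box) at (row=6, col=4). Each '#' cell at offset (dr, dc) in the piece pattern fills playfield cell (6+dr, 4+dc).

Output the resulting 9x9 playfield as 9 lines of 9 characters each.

Answer: .........
......##.
..#..#.#.
.........
...#...#.
.....#...
.....#...
..#.##..#
#..#####.

Derivation:
Fill (6+0,4+1) = (6,5)
Fill (6+1,4+0) = (7,4)
Fill (6+1,4+1) = (7,5)
Fill (6+2,4+0) = (8,4)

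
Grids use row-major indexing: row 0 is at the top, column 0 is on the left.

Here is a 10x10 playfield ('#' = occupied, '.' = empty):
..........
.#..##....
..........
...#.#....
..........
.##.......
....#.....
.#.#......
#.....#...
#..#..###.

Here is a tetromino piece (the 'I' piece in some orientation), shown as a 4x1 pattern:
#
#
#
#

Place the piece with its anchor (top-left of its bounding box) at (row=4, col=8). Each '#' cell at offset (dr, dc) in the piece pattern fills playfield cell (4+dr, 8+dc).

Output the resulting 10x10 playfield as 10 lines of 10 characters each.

Fill (4+0,8+0) = (4,8)
Fill (4+1,8+0) = (5,8)
Fill (4+2,8+0) = (6,8)
Fill (4+3,8+0) = (7,8)

Answer: ..........
.#..##....
..........
...#.#....
........#.
.##.....#.
....#...#.
.#.#....#.
#.....#...
#..#..###.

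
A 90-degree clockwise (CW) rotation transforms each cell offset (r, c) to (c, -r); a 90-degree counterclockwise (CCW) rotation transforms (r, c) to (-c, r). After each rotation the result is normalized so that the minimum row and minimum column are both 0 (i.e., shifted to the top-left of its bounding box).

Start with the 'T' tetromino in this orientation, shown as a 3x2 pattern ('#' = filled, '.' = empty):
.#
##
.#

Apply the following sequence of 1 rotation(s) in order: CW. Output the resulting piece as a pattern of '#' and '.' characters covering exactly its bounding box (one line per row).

Answer: .#.
###

Derivation:
Start:
.#
##
.#
After rotation 1 (CW):
.#.
###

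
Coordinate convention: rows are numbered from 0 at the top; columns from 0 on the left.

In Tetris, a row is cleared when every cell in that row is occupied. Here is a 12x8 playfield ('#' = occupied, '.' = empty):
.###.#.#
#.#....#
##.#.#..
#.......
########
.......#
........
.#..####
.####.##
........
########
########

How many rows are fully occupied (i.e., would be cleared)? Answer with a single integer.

Check each row:
  row 0: 3 empty cells -> not full
  row 1: 5 empty cells -> not full
  row 2: 4 empty cells -> not full
  row 3: 7 empty cells -> not full
  row 4: 0 empty cells -> FULL (clear)
  row 5: 7 empty cells -> not full
  row 6: 8 empty cells -> not full
  row 7: 3 empty cells -> not full
  row 8: 2 empty cells -> not full
  row 9: 8 empty cells -> not full
  row 10: 0 empty cells -> FULL (clear)
  row 11: 0 empty cells -> FULL (clear)
Total rows cleared: 3

Answer: 3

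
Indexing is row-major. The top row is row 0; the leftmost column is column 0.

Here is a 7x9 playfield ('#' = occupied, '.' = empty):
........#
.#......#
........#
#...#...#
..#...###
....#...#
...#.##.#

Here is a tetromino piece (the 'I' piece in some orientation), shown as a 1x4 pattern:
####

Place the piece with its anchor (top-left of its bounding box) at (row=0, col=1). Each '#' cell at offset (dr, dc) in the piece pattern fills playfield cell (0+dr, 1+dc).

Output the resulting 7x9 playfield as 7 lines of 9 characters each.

Answer: .####...#
.#......#
........#
#...#...#
..#...###
....#...#
...#.##.#

Derivation:
Fill (0+0,1+0) = (0,1)
Fill (0+0,1+1) = (0,2)
Fill (0+0,1+2) = (0,3)
Fill (0+0,1+3) = (0,4)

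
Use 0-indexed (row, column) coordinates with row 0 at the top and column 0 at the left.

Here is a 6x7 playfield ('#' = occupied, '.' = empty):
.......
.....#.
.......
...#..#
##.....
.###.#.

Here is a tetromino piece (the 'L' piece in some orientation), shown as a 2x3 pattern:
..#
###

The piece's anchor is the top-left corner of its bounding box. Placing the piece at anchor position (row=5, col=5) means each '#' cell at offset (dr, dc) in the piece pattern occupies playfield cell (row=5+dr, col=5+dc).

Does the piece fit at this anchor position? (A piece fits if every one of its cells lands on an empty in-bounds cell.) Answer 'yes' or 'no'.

Check each piece cell at anchor (5, 5):
  offset (0,2) -> (5,7): out of bounds -> FAIL
  offset (1,0) -> (6,5): out of bounds -> FAIL
  offset (1,1) -> (6,6): out of bounds -> FAIL
  offset (1,2) -> (6,7): out of bounds -> FAIL
All cells valid: no

Answer: no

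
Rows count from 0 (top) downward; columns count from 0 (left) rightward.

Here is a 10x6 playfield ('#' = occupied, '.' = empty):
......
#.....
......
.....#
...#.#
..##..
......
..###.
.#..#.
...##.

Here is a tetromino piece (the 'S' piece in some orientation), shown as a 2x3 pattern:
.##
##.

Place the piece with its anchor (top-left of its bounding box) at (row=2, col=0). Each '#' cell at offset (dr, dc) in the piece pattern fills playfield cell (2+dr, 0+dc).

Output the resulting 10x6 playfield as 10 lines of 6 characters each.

Answer: ......
#.....
.##...
##...#
...#.#
..##..
......
..###.
.#..#.
...##.

Derivation:
Fill (2+0,0+1) = (2,1)
Fill (2+0,0+2) = (2,2)
Fill (2+1,0+0) = (3,0)
Fill (2+1,0+1) = (3,1)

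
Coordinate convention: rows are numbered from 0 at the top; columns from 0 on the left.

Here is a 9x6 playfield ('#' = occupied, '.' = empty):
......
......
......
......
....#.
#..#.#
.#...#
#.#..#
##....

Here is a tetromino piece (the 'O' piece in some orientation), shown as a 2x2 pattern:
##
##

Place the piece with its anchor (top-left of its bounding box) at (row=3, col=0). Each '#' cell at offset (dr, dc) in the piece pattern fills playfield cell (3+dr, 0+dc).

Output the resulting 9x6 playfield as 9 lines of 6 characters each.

Answer: ......
......
......
##....
##..#.
#..#.#
.#...#
#.#..#
##....

Derivation:
Fill (3+0,0+0) = (3,0)
Fill (3+0,0+1) = (3,1)
Fill (3+1,0+0) = (4,0)
Fill (3+1,0+1) = (4,1)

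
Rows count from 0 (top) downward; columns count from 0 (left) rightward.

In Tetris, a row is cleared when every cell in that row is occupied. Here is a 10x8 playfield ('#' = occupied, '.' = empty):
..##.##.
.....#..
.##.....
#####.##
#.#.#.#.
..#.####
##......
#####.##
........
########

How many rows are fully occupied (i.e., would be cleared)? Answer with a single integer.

Answer: 1

Derivation:
Check each row:
  row 0: 4 empty cells -> not full
  row 1: 7 empty cells -> not full
  row 2: 6 empty cells -> not full
  row 3: 1 empty cell -> not full
  row 4: 4 empty cells -> not full
  row 5: 3 empty cells -> not full
  row 6: 6 empty cells -> not full
  row 7: 1 empty cell -> not full
  row 8: 8 empty cells -> not full
  row 9: 0 empty cells -> FULL (clear)
Total rows cleared: 1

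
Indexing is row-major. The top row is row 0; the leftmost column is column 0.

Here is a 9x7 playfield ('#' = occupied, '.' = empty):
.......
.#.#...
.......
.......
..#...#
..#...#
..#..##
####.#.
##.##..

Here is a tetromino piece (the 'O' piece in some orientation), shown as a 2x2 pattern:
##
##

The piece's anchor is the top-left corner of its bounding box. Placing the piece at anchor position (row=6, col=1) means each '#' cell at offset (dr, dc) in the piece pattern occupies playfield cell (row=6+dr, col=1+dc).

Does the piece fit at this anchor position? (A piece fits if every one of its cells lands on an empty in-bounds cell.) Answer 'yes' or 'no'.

Check each piece cell at anchor (6, 1):
  offset (0,0) -> (6,1): empty -> OK
  offset (0,1) -> (6,2): occupied ('#') -> FAIL
  offset (1,0) -> (7,1): occupied ('#') -> FAIL
  offset (1,1) -> (7,2): occupied ('#') -> FAIL
All cells valid: no

Answer: no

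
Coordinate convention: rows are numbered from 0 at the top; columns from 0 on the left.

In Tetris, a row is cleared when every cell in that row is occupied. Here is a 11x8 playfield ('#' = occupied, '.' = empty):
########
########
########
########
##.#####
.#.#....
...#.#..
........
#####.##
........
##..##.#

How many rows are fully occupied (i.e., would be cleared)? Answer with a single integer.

Check each row:
  row 0: 0 empty cells -> FULL (clear)
  row 1: 0 empty cells -> FULL (clear)
  row 2: 0 empty cells -> FULL (clear)
  row 3: 0 empty cells -> FULL (clear)
  row 4: 1 empty cell -> not full
  row 5: 6 empty cells -> not full
  row 6: 6 empty cells -> not full
  row 7: 8 empty cells -> not full
  row 8: 1 empty cell -> not full
  row 9: 8 empty cells -> not full
  row 10: 3 empty cells -> not full
Total rows cleared: 4

Answer: 4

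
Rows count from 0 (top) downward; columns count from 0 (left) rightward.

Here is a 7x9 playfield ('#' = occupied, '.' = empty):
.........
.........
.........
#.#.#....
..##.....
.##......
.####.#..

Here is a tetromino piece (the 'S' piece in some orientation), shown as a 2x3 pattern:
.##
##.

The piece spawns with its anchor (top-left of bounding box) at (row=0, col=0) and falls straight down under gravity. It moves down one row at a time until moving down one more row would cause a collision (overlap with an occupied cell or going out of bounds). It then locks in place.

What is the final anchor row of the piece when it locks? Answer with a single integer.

Spawn at (row=0, col=0). Try each row:
  row 0: fits
  row 1: fits
  row 2: blocked -> lock at row 1

Answer: 1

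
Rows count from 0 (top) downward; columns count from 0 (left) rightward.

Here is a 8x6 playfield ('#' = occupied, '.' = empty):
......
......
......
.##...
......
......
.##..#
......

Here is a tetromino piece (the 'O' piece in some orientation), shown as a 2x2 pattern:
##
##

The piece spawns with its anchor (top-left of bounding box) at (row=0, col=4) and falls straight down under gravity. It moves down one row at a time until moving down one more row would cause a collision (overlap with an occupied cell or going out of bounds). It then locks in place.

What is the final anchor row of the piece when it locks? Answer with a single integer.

Answer: 4

Derivation:
Spawn at (row=0, col=4). Try each row:
  row 0: fits
  row 1: fits
  row 2: fits
  row 3: fits
  row 4: fits
  row 5: blocked -> lock at row 4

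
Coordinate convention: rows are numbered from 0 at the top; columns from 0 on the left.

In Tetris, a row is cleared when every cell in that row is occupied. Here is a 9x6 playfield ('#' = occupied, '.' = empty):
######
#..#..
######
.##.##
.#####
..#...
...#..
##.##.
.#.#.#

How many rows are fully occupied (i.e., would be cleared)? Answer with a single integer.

Check each row:
  row 0: 0 empty cells -> FULL (clear)
  row 1: 4 empty cells -> not full
  row 2: 0 empty cells -> FULL (clear)
  row 3: 2 empty cells -> not full
  row 4: 1 empty cell -> not full
  row 5: 5 empty cells -> not full
  row 6: 5 empty cells -> not full
  row 7: 2 empty cells -> not full
  row 8: 3 empty cells -> not full
Total rows cleared: 2

Answer: 2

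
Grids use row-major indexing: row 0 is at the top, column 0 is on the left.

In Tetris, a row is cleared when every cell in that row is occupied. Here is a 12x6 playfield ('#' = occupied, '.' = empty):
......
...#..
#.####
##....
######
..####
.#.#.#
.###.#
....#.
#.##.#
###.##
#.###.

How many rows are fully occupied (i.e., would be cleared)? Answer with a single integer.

Answer: 1

Derivation:
Check each row:
  row 0: 6 empty cells -> not full
  row 1: 5 empty cells -> not full
  row 2: 1 empty cell -> not full
  row 3: 4 empty cells -> not full
  row 4: 0 empty cells -> FULL (clear)
  row 5: 2 empty cells -> not full
  row 6: 3 empty cells -> not full
  row 7: 2 empty cells -> not full
  row 8: 5 empty cells -> not full
  row 9: 2 empty cells -> not full
  row 10: 1 empty cell -> not full
  row 11: 2 empty cells -> not full
Total rows cleared: 1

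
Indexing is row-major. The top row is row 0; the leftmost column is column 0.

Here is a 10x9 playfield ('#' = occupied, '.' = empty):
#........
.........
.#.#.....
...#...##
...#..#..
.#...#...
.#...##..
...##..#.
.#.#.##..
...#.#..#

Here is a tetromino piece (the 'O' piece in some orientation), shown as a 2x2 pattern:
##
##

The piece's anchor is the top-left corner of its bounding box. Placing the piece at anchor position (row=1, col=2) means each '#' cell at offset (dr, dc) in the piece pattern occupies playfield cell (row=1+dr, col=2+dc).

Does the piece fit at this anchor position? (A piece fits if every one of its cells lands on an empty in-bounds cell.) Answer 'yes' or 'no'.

Check each piece cell at anchor (1, 2):
  offset (0,0) -> (1,2): empty -> OK
  offset (0,1) -> (1,3): empty -> OK
  offset (1,0) -> (2,2): empty -> OK
  offset (1,1) -> (2,3): occupied ('#') -> FAIL
All cells valid: no

Answer: no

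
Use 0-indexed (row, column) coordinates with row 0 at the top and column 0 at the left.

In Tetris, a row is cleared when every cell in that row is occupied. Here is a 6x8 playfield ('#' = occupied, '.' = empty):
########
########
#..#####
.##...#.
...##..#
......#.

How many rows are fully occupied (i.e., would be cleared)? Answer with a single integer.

Answer: 2

Derivation:
Check each row:
  row 0: 0 empty cells -> FULL (clear)
  row 1: 0 empty cells -> FULL (clear)
  row 2: 2 empty cells -> not full
  row 3: 5 empty cells -> not full
  row 4: 5 empty cells -> not full
  row 5: 7 empty cells -> not full
Total rows cleared: 2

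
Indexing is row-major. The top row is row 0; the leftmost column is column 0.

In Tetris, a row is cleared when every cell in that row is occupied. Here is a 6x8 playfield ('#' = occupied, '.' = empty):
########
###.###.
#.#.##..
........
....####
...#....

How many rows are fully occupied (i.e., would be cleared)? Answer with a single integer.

Check each row:
  row 0: 0 empty cells -> FULL (clear)
  row 1: 2 empty cells -> not full
  row 2: 4 empty cells -> not full
  row 3: 8 empty cells -> not full
  row 4: 4 empty cells -> not full
  row 5: 7 empty cells -> not full
Total rows cleared: 1

Answer: 1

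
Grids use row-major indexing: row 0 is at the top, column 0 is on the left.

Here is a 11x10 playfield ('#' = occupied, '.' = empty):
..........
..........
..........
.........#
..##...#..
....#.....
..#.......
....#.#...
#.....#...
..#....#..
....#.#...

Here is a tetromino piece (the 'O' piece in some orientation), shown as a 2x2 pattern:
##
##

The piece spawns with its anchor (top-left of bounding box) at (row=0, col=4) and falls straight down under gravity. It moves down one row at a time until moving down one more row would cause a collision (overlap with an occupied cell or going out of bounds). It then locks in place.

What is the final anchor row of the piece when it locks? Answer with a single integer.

Spawn at (row=0, col=4). Try each row:
  row 0: fits
  row 1: fits
  row 2: fits
  row 3: fits
  row 4: blocked -> lock at row 3

Answer: 3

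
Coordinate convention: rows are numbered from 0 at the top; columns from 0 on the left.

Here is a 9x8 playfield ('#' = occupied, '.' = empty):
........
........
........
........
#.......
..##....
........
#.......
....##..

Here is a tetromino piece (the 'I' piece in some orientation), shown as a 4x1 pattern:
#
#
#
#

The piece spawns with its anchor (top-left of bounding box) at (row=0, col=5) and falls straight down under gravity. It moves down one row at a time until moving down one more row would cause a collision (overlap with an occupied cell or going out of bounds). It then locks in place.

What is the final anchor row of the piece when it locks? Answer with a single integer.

Answer: 4

Derivation:
Spawn at (row=0, col=5). Try each row:
  row 0: fits
  row 1: fits
  row 2: fits
  row 3: fits
  row 4: fits
  row 5: blocked -> lock at row 4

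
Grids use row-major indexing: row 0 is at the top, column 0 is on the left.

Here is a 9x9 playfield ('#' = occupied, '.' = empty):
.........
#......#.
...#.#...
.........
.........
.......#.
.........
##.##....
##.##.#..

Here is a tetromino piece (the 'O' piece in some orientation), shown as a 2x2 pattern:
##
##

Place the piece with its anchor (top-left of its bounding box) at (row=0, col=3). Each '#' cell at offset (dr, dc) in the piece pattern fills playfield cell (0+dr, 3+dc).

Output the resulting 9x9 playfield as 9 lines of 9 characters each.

Fill (0+0,3+0) = (0,3)
Fill (0+0,3+1) = (0,4)
Fill (0+1,3+0) = (1,3)
Fill (0+1,3+1) = (1,4)

Answer: ...##....
#..##..#.
...#.#...
.........
.........
.......#.
.........
##.##....
##.##.#..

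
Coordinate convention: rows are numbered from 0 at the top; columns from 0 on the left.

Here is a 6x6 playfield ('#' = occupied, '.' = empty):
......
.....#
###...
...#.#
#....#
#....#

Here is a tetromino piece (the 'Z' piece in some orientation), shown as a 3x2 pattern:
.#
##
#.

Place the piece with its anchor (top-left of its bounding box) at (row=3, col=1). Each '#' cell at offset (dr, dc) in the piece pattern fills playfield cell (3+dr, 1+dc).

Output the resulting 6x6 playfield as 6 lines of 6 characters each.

Answer: ......
.....#
###...
..##.#
###..#
##...#

Derivation:
Fill (3+0,1+1) = (3,2)
Fill (3+1,1+0) = (4,1)
Fill (3+1,1+1) = (4,2)
Fill (3+2,1+0) = (5,1)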